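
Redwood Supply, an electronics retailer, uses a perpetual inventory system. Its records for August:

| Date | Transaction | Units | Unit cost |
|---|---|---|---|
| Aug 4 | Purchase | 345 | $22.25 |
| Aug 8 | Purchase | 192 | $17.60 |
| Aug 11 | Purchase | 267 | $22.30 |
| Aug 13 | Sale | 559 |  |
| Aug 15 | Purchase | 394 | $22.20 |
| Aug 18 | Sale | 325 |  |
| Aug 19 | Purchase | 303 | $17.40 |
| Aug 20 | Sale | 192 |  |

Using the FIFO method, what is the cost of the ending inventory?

Aug 13, 559 sold [FIFO — oldest first]: 345 @ $22.25 + 192 @ $17.60 + 22 @ $22.30 = $11,546.05
Aug 18, 325 sold [FIFO — oldest first]: 245 @ $22.30 + 80 @ $22.20 = $7,239.50
Aug 20, 192 sold [FIFO — oldest first]: 192 @ $22.20 = $4,262.40
Total COGS = $11,546.05 + $7,239.50 + $4,262.40 = $23,047.95
Ending inventory: 122 @ $22.20 + 303 @ $17.40 = $7,980.60

Ending inventory = $7,980.60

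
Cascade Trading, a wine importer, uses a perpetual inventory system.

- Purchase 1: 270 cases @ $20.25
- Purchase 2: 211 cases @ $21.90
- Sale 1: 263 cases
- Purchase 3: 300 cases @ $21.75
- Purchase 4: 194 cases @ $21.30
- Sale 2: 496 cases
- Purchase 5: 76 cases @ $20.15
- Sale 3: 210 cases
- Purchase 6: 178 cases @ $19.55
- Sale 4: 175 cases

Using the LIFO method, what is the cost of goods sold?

Sale 1 (263) [LIFO — newest first]: 211 @ $21.90 + 52 @ $20.25 = $5,673.90
Sale 2 (496) [LIFO — newest first]: 194 @ $21.30 + 300 @ $21.75 + 2 @ $20.25 = $10,697.70
Sale 3 (210) [LIFO — newest first]: 76 @ $20.15 + 134 @ $20.25 = $4,244.90
Sale 4 (175) [LIFO — newest first]: 175 @ $19.55 = $3,421.25
Total COGS = $5,673.90 + $10,697.70 + $4,244.90 + $3,421.25 = $24,037.75
Ending inventory: 82 @ $20.25 + 3 @ $19.55 = $1,719.15

COGS = $24,037.75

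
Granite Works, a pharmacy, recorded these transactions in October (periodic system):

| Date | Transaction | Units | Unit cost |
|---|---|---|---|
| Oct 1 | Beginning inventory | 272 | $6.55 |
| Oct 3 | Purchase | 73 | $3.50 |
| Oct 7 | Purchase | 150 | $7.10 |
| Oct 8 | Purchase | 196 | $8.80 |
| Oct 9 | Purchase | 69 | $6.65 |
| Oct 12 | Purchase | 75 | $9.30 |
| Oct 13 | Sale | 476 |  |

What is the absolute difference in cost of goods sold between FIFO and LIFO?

$879.55

FIFO COGS: 272 @ $6.55 + 73 @ $3.50 + 131 @ $7.10 = $2,967.20
LIFO COGS: 75 @ $9.30 + 69 @ $6.65 + 196 @ $8.80 + 136 @ $7.10 = $3,846.75
Difference = |$2,967.20 − $3,846.75| = $879.55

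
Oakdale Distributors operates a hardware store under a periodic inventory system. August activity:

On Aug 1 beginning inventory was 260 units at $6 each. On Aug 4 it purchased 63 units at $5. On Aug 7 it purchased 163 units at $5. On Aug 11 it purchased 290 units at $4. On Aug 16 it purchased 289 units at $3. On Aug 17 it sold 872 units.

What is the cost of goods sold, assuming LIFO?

Aug 17, 872 sold [LIFO — newest first]: 289 @ $3 + 290 @ $4 + 163 @ $5 + 63 @ $5 + 67 @ $6 = $3,559
Ending inventory: 193 @ $6 = $1,158

COGS = $3,559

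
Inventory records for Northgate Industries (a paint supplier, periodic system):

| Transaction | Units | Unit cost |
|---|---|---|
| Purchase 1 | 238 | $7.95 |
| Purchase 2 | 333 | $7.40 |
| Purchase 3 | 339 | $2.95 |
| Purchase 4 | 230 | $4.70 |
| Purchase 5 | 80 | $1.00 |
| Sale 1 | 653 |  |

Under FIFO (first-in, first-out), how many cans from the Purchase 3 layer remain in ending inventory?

257

Sale 1 (653) [FIFO — oldest first]: 238 @ $7.95 + 333 @ $7.40 + 82 @ $2.95 = $4,598.20
Ending inventory: 257 @ $2.95 + 230 @ $4.70 + 80 @ $1.00 = $1,919.15
Check: goods available $6,517.35 = COGS $4,598.20 + ending $1,919.15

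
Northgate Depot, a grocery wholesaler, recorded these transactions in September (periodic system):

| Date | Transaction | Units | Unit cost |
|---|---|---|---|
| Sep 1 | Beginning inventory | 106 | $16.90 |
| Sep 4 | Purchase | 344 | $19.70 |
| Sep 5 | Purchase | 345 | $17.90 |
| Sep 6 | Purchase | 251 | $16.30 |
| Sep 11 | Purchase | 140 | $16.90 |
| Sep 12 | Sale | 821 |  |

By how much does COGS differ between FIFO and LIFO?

$860.20

FIFO COGS: 106 @ $16.90 + 344 @ $19.70 + 345 @ $17.90 + 26 @ $16.30 = $15,167.50
LIFO COGS: 140 @ $16.90 + 251 @ $16.30 + 345 @ $17.90 + 85 @ $19.70 = $14,307.30
Difference = |$15,167.50 − $14,307.30| = $860.20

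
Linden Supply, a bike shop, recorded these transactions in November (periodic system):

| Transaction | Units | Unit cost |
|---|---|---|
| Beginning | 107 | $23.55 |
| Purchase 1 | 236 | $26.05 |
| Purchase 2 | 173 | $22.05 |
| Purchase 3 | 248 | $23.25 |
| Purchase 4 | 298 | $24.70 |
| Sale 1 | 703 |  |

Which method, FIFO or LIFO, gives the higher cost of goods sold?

FIFO COGS: 107 @ $23.55 + 236 @ $26.05 + 173 @ $22.05 + 187 @ $23.25 = $16,830.05
LIFO COGS: 298 @ $24.70 + 248 @ $23.25 + 157 @ $22.05 = $16,588.45

FIFO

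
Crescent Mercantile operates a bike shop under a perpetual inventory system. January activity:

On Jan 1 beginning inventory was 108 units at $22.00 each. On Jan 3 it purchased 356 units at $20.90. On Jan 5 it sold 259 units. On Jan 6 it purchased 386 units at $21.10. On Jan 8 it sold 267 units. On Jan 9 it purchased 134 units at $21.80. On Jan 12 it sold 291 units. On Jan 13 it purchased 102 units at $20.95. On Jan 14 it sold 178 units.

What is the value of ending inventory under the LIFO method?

Jan 5, 259 sold [LIFO — newest first]: 259 @ $20.90 = $5,413.10
Jan 8, 267 sold [LIFO — newest first]: 267 @ $21.10 = $5,633.70
Jan 12, 291 sold [LIFO — newest first]: 134 @ $21.80 + 119 @ $21.10 + 38 @ $20.90 = $6,226.30
Jan 14, 178 sold [LIFO — newest first]: 102 @ $20.95 + 59 @ $20.90 + 17 @ $22.00 = $3,744.00
Total COGS = $5,413.10 + $5,633.70 + $6,226.30 + $3,744.00 = $21,017.10
Ending inventory: 91 @ $22.00 = $2,002.00

Ending inventory = $2,002.00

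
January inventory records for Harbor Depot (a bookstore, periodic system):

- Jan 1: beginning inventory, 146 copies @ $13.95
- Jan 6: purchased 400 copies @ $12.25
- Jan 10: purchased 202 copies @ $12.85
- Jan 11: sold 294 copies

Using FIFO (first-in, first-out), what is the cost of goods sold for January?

Jan 11, 294 sold [FIFO — oldest first]: 146 @ $13.95 + 148 @ $12.25 = $3,849.70
Ending inventory: 252 @ $12.25 + 202 @ $12.85 = $5,682.70

COGS = $3,849.70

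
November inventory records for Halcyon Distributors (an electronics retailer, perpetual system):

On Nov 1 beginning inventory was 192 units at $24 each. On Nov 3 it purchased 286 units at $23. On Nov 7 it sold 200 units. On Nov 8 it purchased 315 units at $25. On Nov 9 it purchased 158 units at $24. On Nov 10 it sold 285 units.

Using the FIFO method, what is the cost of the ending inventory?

Ending inventory = $11,492

Nov 7, 200 sold [FIFO — oldest first]: 192 @ $24 + 8 @ $23 = $4,792
Nov 10, 285 sold [FIFO — oldest first]: 278 @ $23 + 7 @ $25 = $6,569
Total COGS = $4,792 + $6,569 = $11,361
Ending inventory: 308 @ $25 + 158 @ $24 = $11,492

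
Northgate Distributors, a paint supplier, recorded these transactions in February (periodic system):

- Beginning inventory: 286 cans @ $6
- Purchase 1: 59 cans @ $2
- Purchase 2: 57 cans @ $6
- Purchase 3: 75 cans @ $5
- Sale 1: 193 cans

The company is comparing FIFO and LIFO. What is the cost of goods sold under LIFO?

COGS = $847

FIFO COGS: 193 @ $6 = $1,158
LIFO COGS: 75 @ $5 + 57 @ $6 + 59 @ $2 + 2 @ $6 = $847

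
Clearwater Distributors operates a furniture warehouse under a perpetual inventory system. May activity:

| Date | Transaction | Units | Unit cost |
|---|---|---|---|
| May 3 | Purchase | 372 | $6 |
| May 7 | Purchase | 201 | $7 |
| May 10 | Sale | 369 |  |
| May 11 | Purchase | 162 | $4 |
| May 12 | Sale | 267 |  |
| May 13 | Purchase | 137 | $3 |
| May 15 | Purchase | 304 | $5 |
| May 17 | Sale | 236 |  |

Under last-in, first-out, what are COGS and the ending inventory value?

COGS = $4,873; ending inventory = $1,345

May 10, 369 sold [LIFO — newest first]: 201 @ $7 + 168 @ $6 = $2,415
May 12, 267 sold [LIFO — newest first]: 162 @ $4 + 105 @ $6 = $1,278
May 17, 236 sold [LIFO — newest first]: 236 @ $5 = $1,180
Total COGS = $2,415 + $1,278 + $1,180 = $4,873
Ending inventory: 99 @ $6 + 137 @ $3 + 68 @ $5 = $1,345
Check: goods available $6,218 = COGS $4,873 + ending $1,345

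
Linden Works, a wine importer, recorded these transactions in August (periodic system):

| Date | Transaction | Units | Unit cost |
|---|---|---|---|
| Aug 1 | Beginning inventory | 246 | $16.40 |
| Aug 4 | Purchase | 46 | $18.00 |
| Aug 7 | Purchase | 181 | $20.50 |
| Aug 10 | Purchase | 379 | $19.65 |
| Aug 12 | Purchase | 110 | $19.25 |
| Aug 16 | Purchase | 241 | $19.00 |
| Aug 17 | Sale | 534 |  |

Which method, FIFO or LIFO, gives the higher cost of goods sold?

FIFO COGS: 246 @ $16.40 + 46 @ $18.00 + 181 @ $20.50 + 61 @ $19.65 = $9,771.55
LIFO COGS: 241 @ $19.00 + 110 @ $19.25 + 183 @ $19.65 = $10,292.45

LIFO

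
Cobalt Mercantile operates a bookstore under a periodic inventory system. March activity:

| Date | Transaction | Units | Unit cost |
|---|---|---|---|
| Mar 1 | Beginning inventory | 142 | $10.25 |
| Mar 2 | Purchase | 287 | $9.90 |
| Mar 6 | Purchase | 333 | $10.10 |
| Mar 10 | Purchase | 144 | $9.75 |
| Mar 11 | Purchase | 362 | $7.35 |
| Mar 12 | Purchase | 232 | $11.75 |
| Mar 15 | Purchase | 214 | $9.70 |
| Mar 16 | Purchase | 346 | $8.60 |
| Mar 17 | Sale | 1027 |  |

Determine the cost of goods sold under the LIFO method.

Mar 17, 1027 sold [LIFO — newest first]: 346 @ $8.60 + 214 @ $9.70 + 232 @ $11.75 + 235 @ $7.35 = $9,504.65
Ending inventory: 142 @ $10.25 + 287 @ $9.90 + 333 @ $10.10 + 144 @ $9.75 + 127 @ $7.35 = $9,997.55

COGS = $9,504.65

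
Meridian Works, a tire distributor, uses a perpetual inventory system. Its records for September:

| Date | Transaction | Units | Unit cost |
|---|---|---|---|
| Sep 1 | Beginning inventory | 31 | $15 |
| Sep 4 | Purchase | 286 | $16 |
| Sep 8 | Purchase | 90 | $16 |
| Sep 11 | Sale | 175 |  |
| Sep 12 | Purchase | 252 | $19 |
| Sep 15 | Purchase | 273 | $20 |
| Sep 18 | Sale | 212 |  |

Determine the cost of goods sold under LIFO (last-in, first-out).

Sep 11, 175 sold [LIFO — newest first]: 90 @ $16 + 85 @ $16 = $2,800
Sep 18, 212 sold [LIFO — newest first]: 212 @ $20 = $4,240
Total COGS = $2,800 + $4,240 = $7,040
Ending inventory: 31 @ $15 + 201 @ $16 + 252 @ $19 + 61 @ $20 = $9,689

COGS = $7,040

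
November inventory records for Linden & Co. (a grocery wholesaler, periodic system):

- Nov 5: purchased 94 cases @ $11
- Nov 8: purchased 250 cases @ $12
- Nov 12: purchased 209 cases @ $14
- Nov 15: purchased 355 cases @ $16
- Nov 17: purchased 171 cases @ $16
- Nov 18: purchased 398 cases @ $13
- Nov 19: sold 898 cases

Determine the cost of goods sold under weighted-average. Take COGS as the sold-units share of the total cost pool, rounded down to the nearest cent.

Nov 19, sell 898: 898/1477 × $20,550.00 → $12,494.17
Ending inventory (cost pool remaining) = $8,055.83
Check: goods available $20,550.00 = COGS $12,494.17 + ending $8,055.83

COGS = $12,494.17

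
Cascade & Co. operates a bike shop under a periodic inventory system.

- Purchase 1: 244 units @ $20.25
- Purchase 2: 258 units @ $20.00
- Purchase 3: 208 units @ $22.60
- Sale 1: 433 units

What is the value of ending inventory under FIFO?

Ending inventory = $6,080.80

Sale 1 (433) [FIFO — oldest first]: 244 @ $20.25 + 189 @ $20.00 = $8,721.00
Ending inventory: 69 @ $20.00 + 208 @ $22.60 = $6,080.80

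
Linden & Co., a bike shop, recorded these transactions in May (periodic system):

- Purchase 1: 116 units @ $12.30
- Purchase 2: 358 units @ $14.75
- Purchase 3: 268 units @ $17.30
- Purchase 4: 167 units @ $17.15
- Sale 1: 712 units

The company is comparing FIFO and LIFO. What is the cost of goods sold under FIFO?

COGS = $10,824.70

FIFO COGS: 116 @ $12.30 + 358 @ $14.75 + 238 @ $17.30 = $10,824.70
LIFO COGS: 167 @ $17.15 + 268 @ $17.30 + 277 @ $14.75 = $11,586.20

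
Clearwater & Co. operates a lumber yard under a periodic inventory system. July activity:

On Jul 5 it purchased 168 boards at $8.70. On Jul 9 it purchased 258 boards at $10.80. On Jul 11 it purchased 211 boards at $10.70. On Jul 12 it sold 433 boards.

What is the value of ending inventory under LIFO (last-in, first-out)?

Jul 12, 433 sold [LIFO — newest first]: 211 @ $10.70 + 222 @ $10.80 = $4,655.30
Ending inventory: 168 @ $8.70 + 36 @ $10.80 = $1,850.40
Check: goods available $6,505.70 = COGS $4,655.30 + ending $1,850.40

Ending inventory = $1,850.40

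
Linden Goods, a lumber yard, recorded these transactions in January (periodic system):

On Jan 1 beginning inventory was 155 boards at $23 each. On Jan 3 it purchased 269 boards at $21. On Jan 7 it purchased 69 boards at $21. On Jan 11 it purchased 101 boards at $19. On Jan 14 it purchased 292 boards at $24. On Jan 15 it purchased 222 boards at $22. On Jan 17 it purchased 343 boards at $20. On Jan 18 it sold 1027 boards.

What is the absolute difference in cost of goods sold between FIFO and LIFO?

$572

FIFO COGS: 155 @ $23 + 269 @ $21 + 69 @ $21 + 101 @ $19 + 292 @ $24 + 141 @ $22 = $22,692
LIFO COGS: 343 @ $20 + 222 @ $22 + 292 @ $24 + 101 @ $19 + 69 @ $21 = $22,120
Difference = |$22,692 − $22,120| = $572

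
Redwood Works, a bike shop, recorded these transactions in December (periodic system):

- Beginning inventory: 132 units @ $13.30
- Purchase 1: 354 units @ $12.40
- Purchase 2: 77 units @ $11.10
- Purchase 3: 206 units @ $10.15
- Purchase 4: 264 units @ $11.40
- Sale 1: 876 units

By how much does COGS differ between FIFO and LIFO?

FIFO COGS: 132 @ $13.30 + 354 @ $12.40 + 77 @ $11.10 + 206 @ $10.15 + 107 @ $11.40 = $10,310.60
LIFO COGS: 264 @ $11.40 + 206 @ $10.15 + 77 @ $11.10 + 329 @ $12.40 = $10,034.80
Difference = |$10,310.60 − $10,034.80| = $275.80

$275.80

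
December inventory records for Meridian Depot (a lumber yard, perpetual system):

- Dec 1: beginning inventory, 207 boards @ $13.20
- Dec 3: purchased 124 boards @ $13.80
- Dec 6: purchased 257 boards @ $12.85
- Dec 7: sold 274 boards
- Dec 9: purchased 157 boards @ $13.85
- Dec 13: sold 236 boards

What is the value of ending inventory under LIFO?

Ending inventory = $3,118.80

Dec 7, 274 sold [LIFO — newest first]: 257 @ $12.85 + 17 @ $13.80 = $3,537.05
Dec 13, 236 sold [LIFO — newest first]: 157 @ $13.85 + 79 @ $13.80 = $3,264.65
Total COGS = $3,537.05 + $3,264.65 = $6,801.70
Ending inventory: 207 @ $13.20 + 28 @ $13.80 = $3,118.80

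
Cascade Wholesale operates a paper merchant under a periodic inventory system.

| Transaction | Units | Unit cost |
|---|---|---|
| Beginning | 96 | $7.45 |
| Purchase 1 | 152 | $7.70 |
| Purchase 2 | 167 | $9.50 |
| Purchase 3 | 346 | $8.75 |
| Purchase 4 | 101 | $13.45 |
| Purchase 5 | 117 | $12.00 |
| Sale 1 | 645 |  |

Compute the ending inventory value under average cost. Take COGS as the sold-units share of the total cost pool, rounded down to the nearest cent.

Sale 1, sell 645: 645/979 × $9,262.05 → $6,102.16
Ending inventory (cost pool remaining) = $3,159.89
Check: goods available $9,262.05 = COGS $6,102.16 + ending $3,159.89

Ending inventory = $3,159.89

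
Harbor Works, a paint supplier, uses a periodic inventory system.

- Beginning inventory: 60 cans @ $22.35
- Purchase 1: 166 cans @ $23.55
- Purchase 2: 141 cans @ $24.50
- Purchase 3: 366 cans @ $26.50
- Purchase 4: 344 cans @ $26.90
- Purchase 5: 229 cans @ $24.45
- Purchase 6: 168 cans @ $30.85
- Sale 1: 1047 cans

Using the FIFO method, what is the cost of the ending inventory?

Sale 1 (1047) [FIFO — oldest first]: 60 @ $22.35 + 166 @ $23.55 + 141 @ $24.50 + 366 @ $26.50 + 314 @ $26.90 = $26,850.40
Ending inventory: 30 @ $26.90 + 229 @ $24.45 + 168 @ $30.85 = $11,588.85

Ending inventory = $11,588.85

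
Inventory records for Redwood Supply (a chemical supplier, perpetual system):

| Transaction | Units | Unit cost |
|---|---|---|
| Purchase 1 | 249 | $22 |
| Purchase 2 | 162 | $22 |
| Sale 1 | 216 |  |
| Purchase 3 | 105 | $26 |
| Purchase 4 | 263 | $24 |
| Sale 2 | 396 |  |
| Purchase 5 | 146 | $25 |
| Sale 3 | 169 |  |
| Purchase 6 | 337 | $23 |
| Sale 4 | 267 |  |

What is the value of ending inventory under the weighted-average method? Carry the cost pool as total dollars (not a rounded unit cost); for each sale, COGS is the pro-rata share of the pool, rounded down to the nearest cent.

After Purchase 1: 249 on hand, pool $5,478.00 (≈ $22.0000 each)
After Purchase 2: 411 on hand, pool $9,042.00 (≈ $22.0000 each)
Sale 1, sell 216: 216/411 × $9,042.00 → $4,752.00
After Purchase 3: 300 on hand, pool $7,020.00 (≈ $23.4000 each)
After Purchase 4: 563 on hand, pool $13,332.00 (≈ $23.6803 each)
Sale 2, sell 396: 396/563 × $13,332.00 → $9,377.39
After Purchase 5: 313 on hand, pool $7,604.61 (≈ $24.2959 each)
Sale 3, sell 169: 169/313 × $7,604.61 → $4,106.00
After Purchase 6: 481 on hand, pool $11,249.61 (≈ $23.3880 each)
Sale 4, sell 267: 267/481 × $11,249.61 → $6,244.58
Total COGS = $4,752.00 + $9,377.39 + $4,106.00 + $6,244.58 = $24,479.97
Ending inventory (cost pool remaining) = $5,005.03

Ending inventory = $5,005.03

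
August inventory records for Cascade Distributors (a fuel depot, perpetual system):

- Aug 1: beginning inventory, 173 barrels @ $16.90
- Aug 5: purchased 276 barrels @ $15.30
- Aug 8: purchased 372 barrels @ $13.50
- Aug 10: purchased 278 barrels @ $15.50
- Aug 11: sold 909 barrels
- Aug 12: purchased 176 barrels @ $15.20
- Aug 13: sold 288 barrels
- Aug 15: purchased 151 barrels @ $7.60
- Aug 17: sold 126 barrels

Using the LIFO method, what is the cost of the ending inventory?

Aug 11, 909 sold [LIFO — newest first]: 278 @ $15.50 + 372 @ $13.50 + 259 @ $15.30 = $13,293.70
Aug 13, 288 sold [LIFO — newest first]: 176 @ $15.20 + 17 @ $15.30 + 95 @ $16.90 = $4,540.80
Aug 17, 126 sold [LIFO — newest first]: 126 @ $7.60 = $957.60
Total COGS = $13,293.70 + $4,540.80 + $957.60 = $18,792.10
Ending inventory: 78 @ $16.90 + 25 @ $7.60 = $1,508.20

Ending inventory = $1,508.20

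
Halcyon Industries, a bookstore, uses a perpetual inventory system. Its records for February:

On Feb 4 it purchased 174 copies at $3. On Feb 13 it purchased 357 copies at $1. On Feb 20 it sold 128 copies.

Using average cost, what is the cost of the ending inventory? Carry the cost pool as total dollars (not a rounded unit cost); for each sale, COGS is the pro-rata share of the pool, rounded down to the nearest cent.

Ending inventory = $667.12

After Feb 4: 174 on hand, pool $522.00 (≈ $3.0000 each)
After Feb 13: 531 on hand, pool $879.00 (≈ $1.6554 each)
Feb 20, sell 128: 128/531 × $879.00 → $211.88
Ending inventory (cost pool remaining) = $667.12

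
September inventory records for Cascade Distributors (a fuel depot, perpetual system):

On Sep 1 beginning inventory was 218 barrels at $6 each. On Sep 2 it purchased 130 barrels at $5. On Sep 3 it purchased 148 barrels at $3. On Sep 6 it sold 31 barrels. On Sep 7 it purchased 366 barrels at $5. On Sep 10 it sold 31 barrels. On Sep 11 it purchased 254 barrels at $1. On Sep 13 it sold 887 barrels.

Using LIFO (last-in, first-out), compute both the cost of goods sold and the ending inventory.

Sep 6, 31 sold [LIFO — newest first]: 31 @ $3 = $93
Sep 10, 31 sold [LIFO — newest first]: 31 @ $5 = $155
Sep 13, 887 sold [LIFO — newest first]: 254 @ $1 + 335 @ $5 + 117 @ $3 + 130 @ $5 + 51 @ $6 = $3,236
Total COGS = $93 + $155 + $3,236 = $3,484
Ending inventory: 167 @ $6 = $1,002
Check: goods available $4,486 = COGS $3,484 + ending $1,002

COGS = $3,484; ending inventory = $1,002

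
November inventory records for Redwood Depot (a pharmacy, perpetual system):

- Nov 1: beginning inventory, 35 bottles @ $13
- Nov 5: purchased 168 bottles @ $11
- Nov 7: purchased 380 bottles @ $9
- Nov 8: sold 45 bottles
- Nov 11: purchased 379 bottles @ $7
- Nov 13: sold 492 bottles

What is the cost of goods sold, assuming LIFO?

COGS = $4,075

Nov 8, 45 sold [LIFO — newest first]: 45 @ $9 = $405
Nov 13, 492 sold [LIFO — newest first]: 379 @ $7 + 113 @ $9 = $3,670
Total COGS = $405 + $3,670 = $4,075
Ending inventory: 35 @ $13 + 168 @ $11 + 222 @ $9 = $4,301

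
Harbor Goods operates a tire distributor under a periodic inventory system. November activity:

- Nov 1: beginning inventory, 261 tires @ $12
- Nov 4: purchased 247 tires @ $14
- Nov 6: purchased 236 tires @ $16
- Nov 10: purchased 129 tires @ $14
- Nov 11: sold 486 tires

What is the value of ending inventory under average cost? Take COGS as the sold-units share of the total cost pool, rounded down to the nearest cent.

Ending inventory = $5,395.84

Nov 11, sell 486: 486/873 × $12,172.00 → $6,776.16
Ending inventory (cost pool remaining) = $5,395.84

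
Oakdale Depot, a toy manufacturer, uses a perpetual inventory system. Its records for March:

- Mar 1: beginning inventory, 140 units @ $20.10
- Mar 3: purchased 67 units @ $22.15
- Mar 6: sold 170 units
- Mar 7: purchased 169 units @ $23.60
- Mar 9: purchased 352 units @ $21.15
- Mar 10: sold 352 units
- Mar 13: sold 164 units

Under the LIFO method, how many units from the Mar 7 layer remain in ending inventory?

Mar 6, 170 sold [LIFO — newest first]: 67 @ $22.15 + 103 @ $20.10 = $3,554.35
Mar 10, 352 sold [LIFO — newest first]: 352 @ $21.15 = $7,444.80
Mar 13, 164 sold [LIFO — newest first]: 164 @ $23.60 = $3,870.40
Total COGS = $3,554.35 + $7,444.80 + $3,870.40 = $14,869.55
Ending inventory: 37 @ $20.10 + 5 @ $23.60 = $861.70
Check: goods available $15,731.25 = COGS $14,869.55 + ending $861.70

5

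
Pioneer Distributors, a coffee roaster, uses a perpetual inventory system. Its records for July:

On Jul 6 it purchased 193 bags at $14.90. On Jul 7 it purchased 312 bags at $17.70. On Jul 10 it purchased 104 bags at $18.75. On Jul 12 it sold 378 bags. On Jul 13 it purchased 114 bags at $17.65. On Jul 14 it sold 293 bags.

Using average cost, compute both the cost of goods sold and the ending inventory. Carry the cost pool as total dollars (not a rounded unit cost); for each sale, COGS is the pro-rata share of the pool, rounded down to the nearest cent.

COGS = $11,465.31; ending inventory = $894.89

After Jul 6: 193 on hand, pool $2,875.70 (≈ $14.9000 each)
After Jul 7: 505 on hand, pool $8,398.10 (≈ $16.6299 each)
After Jul 10: 609 on hand, pool $10,348.10 (≈ $16.9920 each)
Jul 12, sell 378: 378/609 × $10,348.10 → $6,422.95
After Jul 13: 345 on hand, pool $5,937.25 (≈ $17.2094 each)
Jul 14, sell 293: 293/345 × $5,937.25 → $5,042.36
Total COGS = $6,422.95 + $5,042.36 = $11,465.31
Ending inventory (cost pool remaining) = $894.89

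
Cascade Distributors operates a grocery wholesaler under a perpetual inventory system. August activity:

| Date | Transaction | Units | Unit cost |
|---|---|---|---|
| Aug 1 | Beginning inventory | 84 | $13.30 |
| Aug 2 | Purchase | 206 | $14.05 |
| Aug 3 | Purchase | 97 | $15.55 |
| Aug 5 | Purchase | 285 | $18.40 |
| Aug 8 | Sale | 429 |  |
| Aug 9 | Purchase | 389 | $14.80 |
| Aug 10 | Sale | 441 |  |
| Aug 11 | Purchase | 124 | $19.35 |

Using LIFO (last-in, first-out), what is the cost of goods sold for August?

Aug 8, 429 sold [LIFO — newest first]: 285 @ $18.40 + 97 @ $15.55 + 47 @ $14.05 = $7,412.70
Aug 10, 441 sold [LIFO — newest first]: 389 @ $14.80 + 52 @ $14.05 = $6,487.80
Total COGS = $7,412.70 + $6,487.80 = $13,900.50
Ending inventory: 84 @ $13.30 + 107 @ $14.05 + 124 @ $19.35 = $5,019.95
Check: goods available $18,920.45 = COGS $13,900.50 + ending $5,019.95

COGS = $13,900.50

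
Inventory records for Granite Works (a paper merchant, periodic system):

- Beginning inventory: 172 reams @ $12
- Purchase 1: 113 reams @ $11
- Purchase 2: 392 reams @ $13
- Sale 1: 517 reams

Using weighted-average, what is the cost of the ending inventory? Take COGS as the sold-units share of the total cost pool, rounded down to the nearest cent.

Ending inventory = $1,985.94

Sale 1, sell 517: 517/677 × $8,403.00 → $6,417.06
Ending inventory (cost pool remaining) = $1,985.94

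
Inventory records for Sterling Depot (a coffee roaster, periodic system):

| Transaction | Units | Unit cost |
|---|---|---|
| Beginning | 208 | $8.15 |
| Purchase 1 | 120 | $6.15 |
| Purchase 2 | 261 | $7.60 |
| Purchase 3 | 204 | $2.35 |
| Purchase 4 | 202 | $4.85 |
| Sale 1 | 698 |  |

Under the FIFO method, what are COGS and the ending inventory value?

Sale 1 (698) [FIFO — oldest first]: 208 @ $8.15 + 120 @ $6.15 + 261 @ $7.60 + 109 @ $2.35 = $4,672.95
Ending inventory: 95 @ $2.35 + 202 @ $4.85 = $1,202.95

COGS = $4,672.95; ending inventory = $1,202.95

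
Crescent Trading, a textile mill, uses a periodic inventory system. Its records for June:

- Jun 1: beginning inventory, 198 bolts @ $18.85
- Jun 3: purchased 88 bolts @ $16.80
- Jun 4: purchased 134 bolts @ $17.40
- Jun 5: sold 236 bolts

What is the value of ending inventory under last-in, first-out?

Jun 5, 236 sold [LIFO — newest first]: 134 @ $17.40 + 88 @ $16.80 + 14 @ $18.85 = $4,073.90
Ending inventory: 184 @ $18.85 = $3,468.40

Ending inventory = $3,468.40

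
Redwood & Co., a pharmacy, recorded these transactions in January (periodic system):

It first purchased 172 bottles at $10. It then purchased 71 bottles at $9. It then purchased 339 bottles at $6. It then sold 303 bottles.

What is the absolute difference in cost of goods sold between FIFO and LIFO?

$901

FIFO COGS: 172 @ $10 + 71 @ $9 + 60 @ $6 = $2,719
LIFO COGS: 303 @ $6 = $1,818
Difference = |$2,719 − $1,818| = $901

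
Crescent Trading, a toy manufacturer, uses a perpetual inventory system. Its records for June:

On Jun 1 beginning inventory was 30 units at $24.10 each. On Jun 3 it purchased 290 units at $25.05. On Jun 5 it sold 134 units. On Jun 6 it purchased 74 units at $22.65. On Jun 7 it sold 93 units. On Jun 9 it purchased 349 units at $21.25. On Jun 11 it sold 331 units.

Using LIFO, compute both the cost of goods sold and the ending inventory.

Jun 5, 134 sold [LIFO — newest first]: 134 @ $25.05 = $3,356.70
Jun 7, 93 sold [LIFO — newest first]: 74 @ $22.65 + 19 @ $25.05 = $2,152.05
Jun 11, 331 sold [LIFO — newest first]: 331 @ $21.25 = $7,033.75
Total COGS = $3,356.70 + $2,152.05 + $7,033.75 = $12,542.50
Ending inventory: 30 @ $24.10 + 137 @ $25.05 + 18 @ $21.25 = $4,537.35

COGS = $12,542.50; ending inventory = $4,537.35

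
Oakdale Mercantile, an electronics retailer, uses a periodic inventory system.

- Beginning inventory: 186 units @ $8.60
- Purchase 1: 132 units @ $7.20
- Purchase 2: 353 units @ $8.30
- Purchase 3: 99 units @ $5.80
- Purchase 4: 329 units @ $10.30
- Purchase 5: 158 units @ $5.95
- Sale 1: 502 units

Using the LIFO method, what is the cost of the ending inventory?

Ending inventory = $5,967.10

Sale 1 (502) [LIFO — newest first]: 158 @ $5.95 + 329 @ $10.30 + 15 @ $5.80 = $4,415.80
Ending inventory: 186 @ $8.60 + 132 @ $7.20 + 353 @ $8.30 + 84 @ $5.80 = $5,967.10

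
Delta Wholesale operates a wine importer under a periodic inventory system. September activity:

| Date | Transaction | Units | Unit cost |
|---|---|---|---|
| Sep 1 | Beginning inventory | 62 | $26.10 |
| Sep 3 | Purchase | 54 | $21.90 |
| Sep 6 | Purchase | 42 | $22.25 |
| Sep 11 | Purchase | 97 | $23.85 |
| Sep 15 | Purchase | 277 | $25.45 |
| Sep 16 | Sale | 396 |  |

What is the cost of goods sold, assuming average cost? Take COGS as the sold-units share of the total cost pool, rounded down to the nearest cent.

COGS = $9,749.93

Sep 16, sell 396: 396/532 × $13,098.40 → $9,749.93
Ending inventory (cost pool remaining) = $3,348.47
Check: goods available $13,098.40 = COGS $9,749.93 + ending $3,348.47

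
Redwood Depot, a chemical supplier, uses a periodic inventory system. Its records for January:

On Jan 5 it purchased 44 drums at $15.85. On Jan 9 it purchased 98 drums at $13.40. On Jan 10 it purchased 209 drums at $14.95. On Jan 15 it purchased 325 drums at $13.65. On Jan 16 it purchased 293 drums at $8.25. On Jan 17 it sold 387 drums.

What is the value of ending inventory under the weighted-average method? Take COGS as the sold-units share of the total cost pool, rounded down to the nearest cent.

Ending inventory = $7,200.62

Jan 17, sell 387: 387/969 × $11,988.65 → $4,788.03
Ending inventory (cost pool remaining) = $7,200.62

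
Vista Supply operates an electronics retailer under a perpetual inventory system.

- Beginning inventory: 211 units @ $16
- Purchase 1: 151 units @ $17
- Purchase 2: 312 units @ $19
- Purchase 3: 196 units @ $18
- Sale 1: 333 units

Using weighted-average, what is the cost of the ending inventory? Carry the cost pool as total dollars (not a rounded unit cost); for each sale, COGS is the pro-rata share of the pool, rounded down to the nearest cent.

After Beginning: 211 on hand, pool $3,376.00 (≈ $16.0000 each)
After Purchase 1: 362 on hand, pool $5,943.00 (≈ $16.4171 each)
After Purchase 2: 674 on hand, pool $11,871.00 (≈ $17.6128 each)
After Purchase 3: 870 on hand, pool $15,399.00 (≈ $17.7000 each)
Sale 1, sell 333: 333/870 × $15,399.00 → $5,894.10
Ending inventory (cost pool remaining) = $9,504.90
Check: goods available $15,399.00 = COGS $5,894.10 + ending $9,504.90

Ending inventory = $9,504.90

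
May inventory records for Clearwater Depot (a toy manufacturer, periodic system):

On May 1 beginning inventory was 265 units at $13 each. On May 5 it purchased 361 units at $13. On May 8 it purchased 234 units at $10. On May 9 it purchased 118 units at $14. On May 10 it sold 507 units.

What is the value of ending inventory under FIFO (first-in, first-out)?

Ending inventory = $5,539

May 10, 507 sold [FIFO — oldest first]: 265 @ $13 + 242 @ $13 = $6,591
Ending inventory: 119 @ $13 + 234 @ $10 + 118 @ $14 = $5,539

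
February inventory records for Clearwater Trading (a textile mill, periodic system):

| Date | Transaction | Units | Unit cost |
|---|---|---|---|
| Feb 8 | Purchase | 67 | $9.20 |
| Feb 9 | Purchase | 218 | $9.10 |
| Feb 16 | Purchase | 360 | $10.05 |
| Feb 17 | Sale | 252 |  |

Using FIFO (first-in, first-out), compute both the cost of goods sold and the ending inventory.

COGS = $2,299.90; ending inventory = $3,918.30

Feb 17, 252 sold [FIFO — oldest first]: 67 @ $9.20 + 185 @ $9.10 = $2,299.90
Ending inventory: 33 @ $9.10 + 360 @ $10.05 = $3,918.30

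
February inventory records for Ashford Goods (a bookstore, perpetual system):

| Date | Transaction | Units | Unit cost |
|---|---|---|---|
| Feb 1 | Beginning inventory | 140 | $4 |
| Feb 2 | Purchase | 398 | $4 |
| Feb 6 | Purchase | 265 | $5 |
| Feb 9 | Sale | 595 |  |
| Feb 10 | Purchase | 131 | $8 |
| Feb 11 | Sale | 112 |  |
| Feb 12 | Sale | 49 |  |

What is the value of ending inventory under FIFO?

Feb 9, 595 sold [FIFO — oldest first]: 140 @ $4 + 398 @ $4 + 57 @ $5 = $2,437
Feb 11, 112 sold [FIFO — oldest first]: 112 @ $5 = $560
Feb 12, 49 sold [FIFO — oldest first]: 49 @ $5 = $245
Total COGS = $2,437 + $560 + $245 = $3,242
Ending inventory: 47 @ $5 + 131 @ $8 = $1,283
Check: goods available $4,525 = COGS $3,242 + ending $1,283

Ending inventory = $1,283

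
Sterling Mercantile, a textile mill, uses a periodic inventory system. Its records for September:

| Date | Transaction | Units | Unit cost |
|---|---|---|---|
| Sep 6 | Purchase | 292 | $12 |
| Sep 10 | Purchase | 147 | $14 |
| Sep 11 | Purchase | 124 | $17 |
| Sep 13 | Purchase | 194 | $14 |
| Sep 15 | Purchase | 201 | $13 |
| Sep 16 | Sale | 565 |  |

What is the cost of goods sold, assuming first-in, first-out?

COGS = $7,698

Sep 16, 565 sold [FIFO — oldest first]: 292 @ $12 + 147 @ $14 + 124 @ $17 + 2 @ $14 = $7,698
Ending inventory: 192 @ $14 + 201 @ $13 = $5,301
Check: goods available $12,999 = COGS $7,698 + ending $5,301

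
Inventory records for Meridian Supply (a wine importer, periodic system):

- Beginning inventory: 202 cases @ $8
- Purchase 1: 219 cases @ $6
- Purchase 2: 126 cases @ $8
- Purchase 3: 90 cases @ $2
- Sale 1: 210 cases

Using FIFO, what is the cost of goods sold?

COGS = $1,664

Sale 1 (210) [FIFO — oldest first]: 202 @ $8 + 8 @ $6 = $1,664
Ending inventory: 211 @ $6 + 126 @ $8 + 90 @ $2 = $2,454
Check: goods available $4,118 = COGS $1,664 + ending $2,454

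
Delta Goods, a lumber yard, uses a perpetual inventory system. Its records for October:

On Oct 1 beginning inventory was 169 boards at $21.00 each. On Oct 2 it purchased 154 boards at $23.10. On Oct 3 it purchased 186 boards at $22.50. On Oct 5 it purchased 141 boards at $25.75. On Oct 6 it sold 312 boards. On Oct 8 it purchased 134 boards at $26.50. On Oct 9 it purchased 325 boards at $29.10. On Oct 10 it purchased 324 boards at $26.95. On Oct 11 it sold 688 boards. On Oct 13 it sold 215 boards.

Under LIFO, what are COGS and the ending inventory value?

Oct 6, 312 sold [LIFO — newest first]: 141 @ $25.75 + 171 @ $22.50 = $7,478.25
Oct 11, 688 sold [LIFO — newest first]: 324 @ $26.95 + 325 @ $29.10 + 39 @ $26.50 = $19,222.80
Oct 13, 215 sold [LIFO — newest first]: 95 @ $26.50 + 15 @ $22.50 + 105 @ $23.10 = $5,280.50
Total COGS = $7,478.25 + $19,222.80 + $5,280.50 = $31,981.55
Ending inventory: 169 @ $21.00 + 49 @ $23.10 = $4,680.90

COGS = $31,981.55; ending inventory = $4,680.90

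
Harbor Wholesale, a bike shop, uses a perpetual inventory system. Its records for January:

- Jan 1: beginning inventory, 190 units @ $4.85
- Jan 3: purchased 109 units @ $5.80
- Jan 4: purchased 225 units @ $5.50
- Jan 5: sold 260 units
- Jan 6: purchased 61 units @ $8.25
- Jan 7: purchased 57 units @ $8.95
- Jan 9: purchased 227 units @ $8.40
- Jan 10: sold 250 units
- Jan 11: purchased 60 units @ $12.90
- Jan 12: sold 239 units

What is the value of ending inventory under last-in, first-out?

Jan 5, 260 sold [LIFO — newest first]: 225 @ $5.50 + 35 @ $5.80 = $1,440.50
Jan 10, 250 sold [LIFO — newest first]: 227 @ $8.40 + 23 @ $8.95 = $2,112.65
Jan 12, 239 sold [LIFO — newest first]: 60 @ $12.90 + 34 @ $8.95 + 61 @ $8.25 + 74 @ $5.80 + 10 @ $4.85 = $2,059.25
Total COGS = $1,440.50 + $2,112.65 + $2,059.25 = $5,612.40
Ending inventory: 180 @ $4.85 = $873.00

Ending inventory = $873.00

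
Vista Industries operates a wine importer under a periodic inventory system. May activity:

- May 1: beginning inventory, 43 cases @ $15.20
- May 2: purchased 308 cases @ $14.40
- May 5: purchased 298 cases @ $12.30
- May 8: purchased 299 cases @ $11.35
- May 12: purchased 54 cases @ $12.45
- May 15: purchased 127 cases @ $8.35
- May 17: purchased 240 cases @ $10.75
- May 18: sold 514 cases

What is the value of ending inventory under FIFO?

May 18, 514 sold [FIFO — oldest first]: 43 @ $15.20 + 308 @ $14.40 + 163 @ $12.30 = $7,093.70
Ending inventory: 135 @ $12.30 + 299 @ $11.35 + 54 @ $12.45 + 127 @ $8.35 + 240 @ $10.75 = $9,366.90

Ending inventory = $9,366.90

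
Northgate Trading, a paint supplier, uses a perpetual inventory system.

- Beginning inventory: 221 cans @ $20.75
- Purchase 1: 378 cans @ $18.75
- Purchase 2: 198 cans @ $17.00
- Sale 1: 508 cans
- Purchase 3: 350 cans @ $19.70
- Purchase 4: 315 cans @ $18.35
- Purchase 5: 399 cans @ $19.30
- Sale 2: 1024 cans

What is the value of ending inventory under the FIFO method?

Sale 1 (508) [FIFO — oldest first]: 221 @ $20.75 + 287 @ $18.75 = $9,967.00
Sale 2 (1024) [FIFO — oldest first]: 91 @ $18.75 + 198 @ $17.00 + 350 @ $19.70 + 315 @ $18.35 + 70 @ $19.30 = $19,098.50
Total COGS = $9,967.00 + $19,098.50 = $29,065.50
Ending inventory: 329 @ $19.30 = $6,349.70
Check: goods available $35,415.20 = COGS $29,065.50 + ending $6,349.70

Ending inventory = $6,349.70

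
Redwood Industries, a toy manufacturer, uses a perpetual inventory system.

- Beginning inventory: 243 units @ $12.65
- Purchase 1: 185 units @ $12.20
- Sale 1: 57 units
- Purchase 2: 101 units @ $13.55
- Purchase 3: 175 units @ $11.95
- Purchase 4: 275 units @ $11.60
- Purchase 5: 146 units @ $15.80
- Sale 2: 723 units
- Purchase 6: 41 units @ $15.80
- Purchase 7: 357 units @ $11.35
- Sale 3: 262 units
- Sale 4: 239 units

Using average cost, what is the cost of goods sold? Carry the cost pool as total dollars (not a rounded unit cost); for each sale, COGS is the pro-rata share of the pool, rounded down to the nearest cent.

COGS = $16,028.00

After Beginning: 243 on hand, pool $3,073.95 (≈ $12.6500 each)
After Purchase 1: 428 on hand, pool $5,330.95 (≈ $12.4555 each)
Sale 1, sell 57: 57/428 × $5,330.95 → $709.96
After Purchase 2: 472 on hand, pool $5,989.54 (≈ $12.6897 each)
After Purchase 3: 647 on hand, pool $8,080.79 (≈ $12.4896 each)
After Purchase 4: 922 on hand, pool $11,270.79 (≈ $12.2243 each)
After Purchase 5: 1068 on hand, pool $13,577.59 (≈ $12.7131 each)
Sale 2, sell 723: 723/1068 × $13,577.59 → $9,191.57
After Purchase 6: 386 on hand, pool $5,033.82 (≈ $13.0410 each)
After Purchase 7: 743 on hand, pool $9,085.77 (≈ $12.2285 each)
Sale 3, sell 262: 262/743 × $9,085.77 → $3,203.86
Sale 4, sell 239: 239/481 × $5,881.91 → $2,922.61
Total COGS = $709.96 + $9,191.57 + $3,203.86 + $2,922.61 = $16,028.00
Ending inventory (cost pool remaining) = $2,959.30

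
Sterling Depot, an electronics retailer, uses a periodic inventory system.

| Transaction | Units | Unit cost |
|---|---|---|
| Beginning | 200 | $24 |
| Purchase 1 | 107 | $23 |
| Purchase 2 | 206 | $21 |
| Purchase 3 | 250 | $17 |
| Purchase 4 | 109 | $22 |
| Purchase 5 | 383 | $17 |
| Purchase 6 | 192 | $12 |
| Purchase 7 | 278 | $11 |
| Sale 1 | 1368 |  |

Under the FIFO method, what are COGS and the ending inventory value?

Sale 1 (1368) [FIFO — oldest first]: 200 @ $24 + 107 @ $23 + 206 @ $21 + 250 @ $17 + 109 @ $22 + 383 @ $17 + 113 @ $12 = $26,102
Ending inventory: 79 @ $12 + 278 @ $11 = $4,006
Check: goods available $30,108 = COGS $26,102 + ending $4,006

COGS = $26,102; ending inventory = $4,006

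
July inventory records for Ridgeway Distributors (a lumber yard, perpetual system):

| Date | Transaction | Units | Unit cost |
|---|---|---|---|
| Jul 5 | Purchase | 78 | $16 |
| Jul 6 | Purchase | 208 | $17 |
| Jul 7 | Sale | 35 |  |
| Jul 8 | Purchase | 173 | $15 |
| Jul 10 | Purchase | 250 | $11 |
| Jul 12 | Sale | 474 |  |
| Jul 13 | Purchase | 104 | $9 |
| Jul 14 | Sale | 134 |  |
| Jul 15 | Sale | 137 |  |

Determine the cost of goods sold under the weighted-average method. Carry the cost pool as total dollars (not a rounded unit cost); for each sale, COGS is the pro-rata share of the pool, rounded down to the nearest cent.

After Jul 5: 78 on hand, pool $1,248.00 (≈ $16.0000 each)
After Jul 6: 286 on hand, pool $4,784.00 (≈ $16.7273 each)
Jul 7, sell 35: 35/286 × $4,784.00 → $585.45
After Jul 8: 424 on hand, pool $6,793.55 (≈ $16.0225 each)
After Jul 10: 674 on hand, pool $9,543.55 (≈ $14.1596 each)
Jul 12, sell 474: 474/674 × $9,543.55 → $6,711.63
After Jul 13: 304 on hand, pool $3,767.92 (≈ $12.3945 each)
Jul 14, sell 134: 134/304 × $3,767.92 → $1,660.85
Jul 15, sell 137: 137/170 × $2,107.07 → $1,698.05
Total COGS = $585.45 + $6,711.63 + $1,660.85 + $1,698.05 = $10,655.98
Ending inventory (cost pool remaining) = $409.02

COGS = $10,655.98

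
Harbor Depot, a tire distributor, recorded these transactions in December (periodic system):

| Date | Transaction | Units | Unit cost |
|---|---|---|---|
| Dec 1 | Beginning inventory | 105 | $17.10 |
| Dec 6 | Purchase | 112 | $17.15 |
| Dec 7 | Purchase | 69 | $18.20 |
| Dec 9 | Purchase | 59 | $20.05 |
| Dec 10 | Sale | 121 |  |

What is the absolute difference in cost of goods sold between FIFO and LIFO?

FIFO COGS: 105 @ $17.10 + 16 @ $17.15 = $2,069.90
LIFO COGS: 59 @ $20.05 + 62 @ $18.20 = $2,311.35
Difference = |$2,069.90 − $2,311.35| = $241.45

$241.45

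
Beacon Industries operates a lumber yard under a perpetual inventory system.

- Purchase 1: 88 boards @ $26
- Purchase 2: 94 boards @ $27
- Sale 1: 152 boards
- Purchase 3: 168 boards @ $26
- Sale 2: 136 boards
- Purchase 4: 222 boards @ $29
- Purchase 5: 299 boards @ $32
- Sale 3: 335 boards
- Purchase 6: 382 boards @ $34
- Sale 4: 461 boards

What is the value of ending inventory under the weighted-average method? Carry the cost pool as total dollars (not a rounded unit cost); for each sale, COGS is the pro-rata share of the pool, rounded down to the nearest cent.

Ending inventory = $5,495.06

After Purchase 1: 88 on hand, pool $2,288.00 (≈ $26.0000 each)
After Purchase 2: 182 on hand, pool $4,826.00 (≈ $26.5165 each)
Sale 1, sell 152: 152/182 × $4,826.00 → $4,030.50
After Purchase 3: 198 on hand, pool $5,163.50 (≈ $26.0783 each)
Sale 2, sell 136: 136/198 × $5,163.50 → $3,546.64
After Purchase 4: 284 on hand, pool $8,054.86 (≈ $28.3622 each)
After Purchase 5: 583 on hand, pool $17,622.86 (≈ $30.2279 each)
Sale 3, sell 335: 335/583 × $17,622.86 → $10,126.34
After Purchase 6: 630 on hand, pool $20,484.52 (≈ $32.5151 each)
Sale 4, sell 461: 461/630 × $20,484.52 → $14,989.46
Total COGS = $4,030.50 + $3,546.64 + $10,126.34 + $14,989.46 = $32,692.94
Ending inventory (cost pool remaining) = $5,495.06
Check: goods available $38,188.00 = COGS $32,692.94 + ending $5,495.06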